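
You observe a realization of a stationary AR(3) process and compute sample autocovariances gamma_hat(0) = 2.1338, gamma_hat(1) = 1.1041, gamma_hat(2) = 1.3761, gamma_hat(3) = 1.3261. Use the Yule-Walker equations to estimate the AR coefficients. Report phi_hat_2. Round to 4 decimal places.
\hat\phi_{2} = 0.4250

The Yule-Walker equations for an AR(p) process read, in matrix form,
  Gamma_p phi = r_p,   with   (Gamma_p)_{ij} = gamma(|i - j|),
                       (r_p)_i = gamma(i),   i,j = 1..p.
Substitute the sample gammas (Toeplitz matrix and right-hand side of size 3):
  Gamma_p = [[2.1338, 1.1041, 1.3761], [1.1041, 2.1338, 1.1041], [1.3761, 1.1041, 2.1338]]
  r_p     = [1.1041, 1.3761, 1.3261]
Written out (R1..R3):
  (R1) 2.1338 phi_1 + 1.1041 phi_2 + 1.3761 phi_3 = 1.1041
  (R2) 1.1041 phi_1 + 2.1338 phi_2 + 1.1041 phi_3 = 1.3761
  (R3) 1.3761 phi_1 + 1.1041 phi_2 + 2.1338 phi_3 = 1.3261
Gaussian elimination:
  R2 <- R2 - (1.1041/2.1338) R1 = R2 - (0.517434) R1:  1.562501 phi_2 + 0.39206 phi_3 = 0.804801
  R3 <- R3 - (1.3761/2.1338) R1 = R3 - (0.644906) R1:  0.39206 phi_2 + 1.246345 phi_3 = 0.61406
  R3 <- R3 - (0.39206/1.562501) R2 = R3 - (0.250918) R2:  1.14797 phi_3 = 0.41212
Back-substitution:
  phi_hat_3 = 0.41212 / 1.14797 = 0.358999
  phi_hat_2 = (0.804801 - (0.39206)(0.358999)) / 1.562501 = 0.424993
  phi_hat_1 = (1.1041 - (1.1041)(0.424993) - (1.3761)(0.358999)) / 2.1338 = 0.066007
So phi_hat = [0.0660, 0.4250, 0.3590].
Therefore phi_hat_2 = 0.4250.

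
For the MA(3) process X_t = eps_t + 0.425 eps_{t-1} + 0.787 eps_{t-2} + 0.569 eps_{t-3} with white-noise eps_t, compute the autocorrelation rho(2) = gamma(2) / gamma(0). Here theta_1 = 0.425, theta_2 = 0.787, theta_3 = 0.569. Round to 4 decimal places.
\rho(2) = 0.4844

For an MA(q) process with theta_0 = 1, the autocovariance is
  gamma(k) = sigma^2 * sum_{i=0..q-k} theta_i * theta_{i+k},
and rho(k) = gamma(k) / gamma(0). Sigma^2 cancels.
  numerator   = (1)*(0.787) + (0.425)*(0.569) = 1.028825.
  denominator = (1)^2 + (0.425)^2 + (0.787)^2 + (0.569)^2 = 2.123755.
  rho(2) = 1.028825 / 2.123755 = 0.4844.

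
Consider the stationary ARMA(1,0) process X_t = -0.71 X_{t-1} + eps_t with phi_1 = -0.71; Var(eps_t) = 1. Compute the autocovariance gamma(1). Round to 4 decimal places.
\gamma(1) = -1.4317

Multiply the model equation by X_{t-k} and take expectations. With theta_0 = psi_0 = 1 and psi_j the MA(infinity) weights, this gives
  gamma(k) - sum_i phi_i gamma(k-i) = c_k,
  c_k = sigma^2 * sum_{j=k..q} theta_j psi_{j-k}   (c_k = 0 for k > q),
using gamma(-m) = gamma(m).
Pure AR (q = 0): c_0 = sigma^2 = 1, c_k = 0 for k >= 1.
Equations for k = 0 and k = 1 (AR order 1):
  gamma(0) = phi_1 gamma(1) + c_0
  gamma(1) = phi_1 gamma(0) + c_1
Substituting the second into the first: gamma(0) (1 - phi_1^2) = c_0 + phi_1 c_1, so
  gamma(0) = c_0 / (1 - phi_1^2) = 1 / (1 - (-0.71)^2) = 1 / 0.4959 = 2.016536.
  gamma(1) = phi_1 gamma(0) = (-0.71)(2.016536) = -1.43174.
Therefore gamma(1) = -1.4317 (to 4 decimal places).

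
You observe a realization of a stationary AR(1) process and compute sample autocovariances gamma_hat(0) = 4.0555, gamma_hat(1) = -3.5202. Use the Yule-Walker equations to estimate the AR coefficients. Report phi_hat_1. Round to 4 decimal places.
\hat\phi_{1} = -0.8680

The Yule-Walker equations for an AR(p) process read, in matrix form,
  Gamma_p phi = r_p,   with   (Gamma_p)_{ij} = gamma(|i - j|),
                       (r_p)_i = gamma(i),   i,j = 1..p.
Substitute the sample gammas (Toeplitz matrix and right-hand side of size 1):
  Gamma_p = [[4.0555]]
  r_p     = [-3.5202]
With p = 1 this is the single equation gamma(0) phi_1 = gamma(1):
  phi_hat_1 = gamma(1) / gamma(0) = -3.5202 / 4.0555 = -0.8680.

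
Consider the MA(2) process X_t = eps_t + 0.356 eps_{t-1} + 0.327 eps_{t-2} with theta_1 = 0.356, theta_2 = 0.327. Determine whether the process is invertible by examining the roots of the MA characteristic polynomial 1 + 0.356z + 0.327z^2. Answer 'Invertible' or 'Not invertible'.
\text{Invertible}

The MA(q) characteristic polynomial is P(z) = 1 + 0.356z + 0.327z^2.
Invertibility requires all roots to lie outside the unit circle, i.e. |z| > 1 for every root.
Set 1 + (0.356) z + (0.327) z^2 = 0, i.e. a z^2 + b z + c = 0 with a = 0.327, b = 0.356, c = 1.
Discriminant D = b^2 - 4ac = (0.356)^2 - 4*(0.327)*1 = 0.126736 - (1.308) = -1.181264.
D < 0, so the roots are the complex-conjugate pair z = (-b +/- i sqrt(-D)) / (2a) = -0.5443 +/- 1.6619i.
For a conjugate pair |z|^2 = z * conj(z) = (product of roots) = c/a = 1/(0.327) = 3.058104, so |z| = sqrt(3.058104) = 1.7487 for both roots.
Moduli of all roots: 1.7487, 1.7487.
All moduli strictly greater than 1? Yes.
Verdict: Invertible.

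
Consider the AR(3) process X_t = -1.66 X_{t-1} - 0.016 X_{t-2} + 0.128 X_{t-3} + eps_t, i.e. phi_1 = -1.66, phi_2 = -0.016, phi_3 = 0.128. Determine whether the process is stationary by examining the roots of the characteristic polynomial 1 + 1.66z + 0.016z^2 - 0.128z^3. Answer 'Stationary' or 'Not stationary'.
\text{Not stationary}

The AR(p) characteristic polynomial is P(z) = 1 + 1.66z + 0.016z^2 - 0.128z^3.
Stationarity requires all roots to lie outside the unit circle, i.e. |z| > 1 for every root.
Degree 3: look for a simple real root z0 first, then factor out (1 - z/z0) and solve the remaining quadratic.
Testing z0 = -0.625: P(-0.625) = 1 + (1.66)(-0.625) + (0.016)(-0.625)^2 + (-0.128)(-0.625)^3
  = 1 + (-1.0375) + (0.00625) + (0.03125) = 0.  So z_0 = -0.625 is a root, |z_0| = 0.625.
Divide out the factor (1 + 1.6 z) = (1 - z/z0) (since 1/z0 = -1.6):
  P(z) = (1 + 1.6 z)(1 + (0.06) z + (-0.08) z^2)
  [check: z-coef 0.06 - (-1.6) = 1.66; z^2-coef -0.08 - (-1.6)(0.06) = 0.016; z^3-coef -(-1.6)(-0.08) = -0.128.]
Remaining roots from the quadratic factor 1 + (0.06) z + (-0.08) z^2:
  Set 1 + (0.06) z + (-0.08) z^2 = 0, i.e. a z^2 + b z + c = 0 with a = -0.08, b = 0.06, c = 1.
  Discriminant D = b^2 - 4ac = (0.06)^2 - 4*(-0.08)*1 = 0.0036 - (-0.32) = 0.3236.
  D >= 0, so the roots are real: z = (-b +/- sqrt(D)) / (2a) = (-0.06 +/- 0.568859) / (-0.16).
    z_1 = (-0.06 + 0.568859) / (-0.16) = -3.1804,   |z_1| = 3.1804.
    z_2 = (-0.06 - 0.568859) / (-0.16) = 3.9304,   |z_2| = 3.9304.
Moduli of all roots: 0.6250, 3.1804, 3.9304.
All moduli strictly greater than 1? No.
Verdict: Not stationary.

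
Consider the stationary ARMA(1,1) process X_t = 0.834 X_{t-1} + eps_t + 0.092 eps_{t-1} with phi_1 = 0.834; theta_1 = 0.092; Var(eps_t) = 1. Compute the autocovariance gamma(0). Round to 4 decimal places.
\gamma(0) = 3.8165

Multiply the model equation by X_{t-k} and take expectations. With theta_0 = psi_0 = 1 and psi_j the MA(infinity) weights, this gives
  gamma(k) - sum_i phi_i gamma(k-i) = c_k,
  c_k = sigma^2 * sum_{j=k..q} theta_j psi_{j-k}   (c_k = 0 for k > q),
using gamma(-m) = gamma(m).
psi-weights needed (psi_j = theta_j + sum_i phi_i psi_{j-i}):
  psi_1 = theta_1 + phi_1 = 0.092 + (0.834) = 0.926
Right-hand sides:
  c_0 = sigma^2 (1 + theta_1 psi_1) = 1 * (1 + (0.092)(0.926)) = 1 * 1.085192 = 1.085192
  c_1 = sigma^2 theta_1 = 1 * (0.092) = 0.092
  c_2 = 0
Equations for k = 0 and k = 1 (AR order 1):
  gamma(0) = phi_1 gamma(1) + c_0
  gamma(1) = phi_1 gamma(0) + c_1
Substituting the second into the first: gamma(0) (1 - phi_1^2) = c_0 + phi_1 c_1, so
  gamma(0) = (c_0 + phi_1 c_1) / (1 - phi_1^2) = (1.085192 + (0.834)(0.092)) / (1 - (0.834)^2) = 1.16192 / 0.304444 = 3.816531.
Therefore gamma(0) = 3.8165 (to 4 decimal places).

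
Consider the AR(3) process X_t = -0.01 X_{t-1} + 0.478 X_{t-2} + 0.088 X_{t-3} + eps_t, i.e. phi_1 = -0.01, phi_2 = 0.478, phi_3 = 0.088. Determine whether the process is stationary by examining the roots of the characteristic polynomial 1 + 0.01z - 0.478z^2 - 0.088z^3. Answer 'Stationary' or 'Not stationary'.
\text{Stationary}

The AR(p) characteristic polynomial is P(z) = 1 + 0.01z - 0.478z^2 - 0.088z^3.
Stationarity requires all roots to lie outside the unit circle, i.e. |z| > 1 for every root.
Degree 3: look for a simple real root z0 first, then factor out (1 - z/z0) and solve the remaining quadratic.
Testing z0 = -5: P(-5) = 1 + (0.01)(-5) + (-0.478)(-5)^2 + (-0.088)(-5)^3
  = 1 + (-0.05) + (-11.95) + (11) = 0.  So z_0 = -5 is a root, |z_0| = 5.
Divide out the factor (1 + 0.2 z) = (1 - z/z0) (since 1/z0 = -0.2):
  P(z) = (1 + 0.2 z)(1 + (-0.19) z + (-0.44) z^2)
  [check: z-coef -0.19 - (-0.2) = 0.01; z^2-coef -0.44 - (-0.2)(-0.19) = -0.478; z^3-coef -(-0.2)(-0.44) = -0.088.]
Remaining roots from the quadratic factor 1 + (-0.19) z + (-0.44) z^2:
  Set 1 + (-0.19) z + (-0.44) z^2 = 0, i.e. a z^2 + b z + c = 0 with a = -0.44, b = -0.19, c = 1.
  Discriminant D = b^2 - 4ac = (-0.19)^2 - 4*(-0.44)*1 = 0.0361 - (-1.76) = 1.7961.
  D >= 0, so the roots are real: z = (-b +/- sqrt(D)) / (2a) = (0.19 +/- 1.340187) / (-0.88).
    z_1 = (0.19 + 1.340187) / (-0.88) = -1.7388,   |z_1| = 1.7388.
    z_2 = (0.19 - 1.340187) / (-0.88) = 1.307,   |z_2| = 1.307.
Moduli of all roots: 5.0000, 1.7388, 1.3070.
All moduli strictly greater than 1? Yes.
Verdict: Stationary.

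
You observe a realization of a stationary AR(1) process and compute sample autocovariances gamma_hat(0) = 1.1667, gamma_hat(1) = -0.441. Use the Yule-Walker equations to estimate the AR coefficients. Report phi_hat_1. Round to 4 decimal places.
\hat\phi_{1} = -0.3780

The Yule-Walker equations for an AR(p) process read, in matrix form,
  Gamma_p phi = r_p,   with   (Gamma_p)_{ij} = gamma(|i - j|),
                       (r_p)_i = gamma(i),   i,j = 1..p.
Substitute the sample gammas (Toeplitz matrix and right-hand side of size 1):
  Gamma_p = [[1.1667]]
  r_p     = [-0.441]
With p = 1 this is the single equation gamma(0) phi_1 = gamma(1):
  phi_hat_1 = gamma(1) / gamma(0) = -0.441 / 1.1667 = -0.3780.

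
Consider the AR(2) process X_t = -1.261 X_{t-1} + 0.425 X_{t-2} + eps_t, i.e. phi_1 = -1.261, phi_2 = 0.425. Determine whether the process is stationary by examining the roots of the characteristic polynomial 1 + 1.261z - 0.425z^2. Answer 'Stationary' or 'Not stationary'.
\text{Not stationary}

The AR(p) characteristic polynomial is P(z) = 1 + 1.261z - 0.425z^2.
Stationarity requires all roots to lie outside the unit circle, i.e. |z| > 1 for every root.
Set 1 + (1.261) z + (-0.425) z^2 = 0, i.e. a z^2 + b z + c = 0 with a = -0.425, b = 1.261, c = 1.
Discriminant D = b^2 - 4ac = (1.261)^2 - 4*(-0.425)*1 = 1.590121 - (-1.7) = 3.290121.
D >= 0, so the roots are real: z = (-b +/- sqrt(D)) / (2a) = (-1.261 +/- 1.813869) / (-0.85).
  z_1 = (-1.261 + 1.813869) / (-0.85) = -0.6504,   |z_1| = 0.6504.
  z_2 = (-1.261 - 1.813869) / (-0.85) = 3.6175,   |z_2| = 3.6175.
Moduli of all roots: 0.6504, 3.6175.
All moduli strictly greater than 1? No.
Verdict: Not stationary.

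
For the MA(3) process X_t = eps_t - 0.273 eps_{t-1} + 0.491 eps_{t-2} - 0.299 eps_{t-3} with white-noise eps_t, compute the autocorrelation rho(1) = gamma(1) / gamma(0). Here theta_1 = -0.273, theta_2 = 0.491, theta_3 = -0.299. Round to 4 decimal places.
\rho(1) = -0.3942

For an MA(q) process with theta_0 = 1, the autocovariance is
  gamma(k) = sigma^2 * sum_{i=0..q-k} theta_i * theta_{i+k},
and rho(k) = gamma(k) / gamma(0). Sigma^2 cancels.
  numerator   = (1)*(-0.273) + (-0.273)*(0.491) + (0.491)*(-0.299) = -0.553852.
  denominator = (1)^2 + (-0.273)^2 + (0.491)^2 + (-0.299)^2 = 1.405011.
  rho(1) = -0.553852 / 1.405011 = -0.3942.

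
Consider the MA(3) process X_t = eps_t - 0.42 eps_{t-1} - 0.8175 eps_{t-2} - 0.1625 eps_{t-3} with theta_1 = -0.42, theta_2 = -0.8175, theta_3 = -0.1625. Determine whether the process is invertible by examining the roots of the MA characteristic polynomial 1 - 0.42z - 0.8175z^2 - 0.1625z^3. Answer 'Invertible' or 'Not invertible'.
\text{Not invertible}

The MA(q) characteristic polynomial is P(z) = 1 - 0.42z - 0.8175z^2 - 0.1625z^3.
Invertibility requires all roots to lie outside the unit circle, i.e. |z| > 1 for every root.
Degree 3: look for a simple real root z0 first, then factor out (1 - z/z0) and solve the remaining quadratic.
Testing z0 = -4: P(-4) = 1 + (-0.42)(-4) + (-0.8175)(-4)^2 + (-0.1625)(-4)^3
  = 1 + (1.68) + (-13.08) + (10.4) = 0.  So z_0 = -4 is a root, |z_0| = 4.
Divide out the factor (1 + 0.25 z) = (1 - z/z0) (since 1/z0 = -0.25):
  P(z) = (1 + 0.25 z)(1 + (-0.67) z + (-0.65) z^2)
  [check: z-coef -0.67 - (-0.25) = -0.42; z^2-coef -0.65 - (-0.25)(-0.67) = -0.8175; z^3-coef -(-0.25)(-0.65) = -0.1625.]
Remaining roots from the quadratic factor 1 + (-0.67) z + (-0.65) z^2:
  Set 1 + (-0.67) z + (-0.65) z^2 = 0, i.e. a z^2 + b z + c = 0 with a = -0.65, b = -0.67, c = 1.
  Discriminant D = b^2 - 4ac = (-0.67)^2 - 4*(-0.65)*1 = 0.4489 - (-2.6) = 3.0489.
  D >= 0, so the roots are real: z = (-b +/- sqrt(D)) / (2a) = (0.67 +/- 1.74611) / (-1.3).
    z_1 = (0.67 + 1.74611) / (-1.3) = -1.8585,   |z_1| = 1.8585.
    z_2 = (0.67 - 1.74611) / (-1.3) = 0.8278,   |z_2| = 0.8278.
Moduli of all roots: 4.0000, 1.8585, 0.8278.
All moduli strictly greater than 1? No.
Verdict: Not invertible.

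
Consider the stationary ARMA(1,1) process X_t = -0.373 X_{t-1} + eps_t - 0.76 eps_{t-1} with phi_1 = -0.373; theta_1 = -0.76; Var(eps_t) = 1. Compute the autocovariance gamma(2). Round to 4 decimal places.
\gamma(2) = 0.6301

Multiply the model equation by X_{t-k} and take expectations. With theta_0 = psi_0 = 1 and psi_j the MA(infinity) weights, this gives
  gamma(k) - sum_i phi_i gamma(k-i) = c_k,
  c_k = sigma^2 * sum_{j=k..q} theta_j psi_{j-k}   (c_k = 0 for k > q),
using gamma(-m) = gamma(m).
psi-weights needed (psi_j = theta_j + sum_i phi_i psi_{j-i}):
  psi_1 = theta_1 + phi_1 = -0.76 + (-0.373) = -1.133
Right-hand sides:
  c_0 = sigma^2 (1 + theta_1 psi_1) = 1 * (1 + (-0.76)(-1.133)) = 1 * 1.86108 = 1.86108
  c_1 = sigma^2 theta_1 = 1 * (-0.76) = -0.76
  c_2 = 0
Equations for k = 0 and k = 1 (AR order 1):
  gamma(0) = phi_1 gamma(1) + c_0
  gamma(1) = phi_1 gamma(0) + c_1
Substituting the second into the first: gamma(0) (1 - phi_1^2) = c_0 + phi_1 c_1, so
  gamma(0) = (c_0 + phi_1 c_1) / (1 - phi_1^2) = (1.86108 + (-0.373)(-0.76)) / (1 - (-0.373)^2) = 2.14456 / 0.860871 = 2.491151.
  gamma(1) = phi_1 gamma(0) + c_1 = (-0.373)(2.491151) + (-0.76) = -1.689199.
For k = 2 (> q): gamma(2) = phi_1 gamma(1) = (-0.373)(-1.689199) = 0.630071.
Therefore gamma(2) = 0.6301 (to 4 decimal places).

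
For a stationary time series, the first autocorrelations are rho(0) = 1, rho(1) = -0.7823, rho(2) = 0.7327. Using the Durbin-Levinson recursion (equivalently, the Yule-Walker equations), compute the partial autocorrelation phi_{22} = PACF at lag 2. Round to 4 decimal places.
\phi_{22} = 0.3111

The PACF at lag k is phi_{kk}, the last component of the solution
to the Yule-Walker system G_k phi = r_k where
  (G_k)_{ij} = rho(|i - j|), (r_k)_i = rho(i), i,j = 1..k.
Equivalently, Durbin-Levinson gives phi_{kk} iteratively:
  phi_{11} = rho(1)
  phi_{kk} = [rho(k) - sum_{j=1..k-1} phi_{k-1,j} rho(k-j)]
            / [1 - sum_{j=1..k-1} phi_{k-1,j} rho(j)],
  phi_{k,j} = phi_{k-1,j} - phi_{kk} phi_{k-1,k-j},  j = 1..k-1.
Step k = 1:
  phi_11 = rho(1) = -0.7823.
Step k = 2:
  phi_22 = [rho(2) - phi_11 rho(1)] / [1 - phi_11 rho(1)] = [0.7327 - (-0.7823)(-0.7823)] / [1 - (-0.7823)(-0.7823)]
         = 0.12070671 / 0.38800671 = 0.3111.
Therefore phi_{22} = 0.3111.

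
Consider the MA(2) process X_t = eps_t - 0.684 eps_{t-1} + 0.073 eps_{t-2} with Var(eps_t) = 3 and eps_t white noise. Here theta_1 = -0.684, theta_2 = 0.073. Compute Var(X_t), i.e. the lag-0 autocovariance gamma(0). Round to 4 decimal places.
\gamma(0) = 4.4196

For an MA(q) process X_t = eps_t + sum_i theta_i eps_{t-i} with
Var(eps_t) = sigma^2, the variance is
  gamma(0) = sigma^2 * (1 + sum_i theta_i^2).
  sum_i theta_i^2 = (-0.684)^2 + (0.073)^2 = 0.467856 + 0.005329 = 0.473185.
  gamma(0) = 3 * (1 + 0.473185) = 3 * 1.473185 = 4.419555, which rounds to 4.4196.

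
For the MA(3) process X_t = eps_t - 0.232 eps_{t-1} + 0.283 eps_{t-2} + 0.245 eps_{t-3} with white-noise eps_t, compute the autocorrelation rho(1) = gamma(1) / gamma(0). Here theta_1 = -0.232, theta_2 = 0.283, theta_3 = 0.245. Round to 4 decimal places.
\rho(1) = -0.1912

For an MA(q) process with theta_0 = 1, the autocovariance is
  gamma(k) = sigma^2 * sum_{i=0..q-k} theta_i * theta_{i+k},
and rho(k) = gamma(k) / gamma(0). Sigma^2 cancels.
  numerator   = (1)*(-0.232) + (-0.232)*(0.283) + (0.283)*(0.245) = -0.228321.
  denominator = (1)^2 + (-0.232)^2 + (0.283)^2 + (0.245)^2 = 1.193938.
  rho(1) = -0.228321 / 1.193938 = -0.1912.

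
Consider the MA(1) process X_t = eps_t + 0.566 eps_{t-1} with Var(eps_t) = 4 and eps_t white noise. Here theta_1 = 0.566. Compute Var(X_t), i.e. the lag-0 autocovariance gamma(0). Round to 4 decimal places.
\gamma(0) = 5.2814

For an MA(q) process X_t = eps_t + sum_i theta_i eps_{t-i} with
Var(eps_t) = sigma^2, the variance is
  gamma(0) = sigma^2 * (1 + sum_i theta_i^2).
  sum_i theta_i^2 = (0.566)^2 = 0.320356.
  gamma(0) = 4 * (1 + 0.320356) = 4 * 1.320356 = 5.281424, which rounds to 5.2814.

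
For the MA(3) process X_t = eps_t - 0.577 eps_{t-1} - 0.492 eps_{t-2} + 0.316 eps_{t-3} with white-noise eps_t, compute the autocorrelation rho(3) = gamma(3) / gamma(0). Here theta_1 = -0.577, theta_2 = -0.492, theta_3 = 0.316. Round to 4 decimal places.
\rho(3) = 0.1887

For an MA(q) process with theta_0 = 1, the autocovariance is
  gamma(k) = sigma^2 * sum_{i=0..q-k} theta_i * theta_{i+k},
and rho(k) = gamma(k) / gamma(0). Sigma^2 cancels.
  numerator   = (1)*(0.316) = 0.316.
  denominator = (1)^2 + (-0.577)^2 + (-0.492)^2 + (0.316)^2 = 1.674849.
  rho(3) = 0.316 / 1.674849 = 0.1887.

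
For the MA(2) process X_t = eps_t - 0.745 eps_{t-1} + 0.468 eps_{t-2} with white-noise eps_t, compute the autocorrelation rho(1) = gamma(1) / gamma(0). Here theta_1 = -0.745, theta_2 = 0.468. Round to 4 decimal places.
\rho(1) = -0.6165

For an MA(q) process with theta_0 = 1, the autocovariance is
  gamma(k) = sigma^2 * sum_{i=0..q-k} theta_i * theta_{i+k},
and rho(k) = gamma(k) / gamma(0). Sigma^2 cancels.
  numerator   = (1)*(-0.745) + (-0.745)*(0.468) = -1.09366.
  denominator = (1)^2 + (-0.745)^2 + (0.468)^2 = 1.774049.
  rho(1) = -1.09366 / 1.774049 = -0.6165.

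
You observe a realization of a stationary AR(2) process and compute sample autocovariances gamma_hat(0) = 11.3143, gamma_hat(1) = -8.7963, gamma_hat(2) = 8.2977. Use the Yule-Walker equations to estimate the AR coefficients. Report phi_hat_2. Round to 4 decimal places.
\hat\phi_{2} = 0.3260

The Yule-Walker equations for an AR(p) process read, in matrix form,
  Gamma_p phi = r_p,   with   (Gamma_p)_{ij} = gamma(|i - j|),
                       (r_p)_i = gamma(i),   i,j = 1..p.
Substitute the sample gammas (Toeplitz matrix and right-hand side of size 2):
  Gamma_p = [[11.3143, -8.7963], [-8.7963, 11.3143]]
  r_p     = [-8.7963, 8.2977]
Written out:
  11.3143 phi_1 - 8.7963 phi_2 = -8.7963
  -8.7963 phi_1 + 11.3143 phi_2 = 8.2977
Solve by Cramer's rule:
  det = gamma(0)^2 - gamma(1)^2 = (11.3143)^2 - (-8.7963)^2 = 128.01338449 - 77.37489369 = 50.6384908
  phi_hat_1 = [gamma(1) gamma(0) - gamma(1) gamma(2)] / det = [(-8.7963)(11.3143) - (-8.7963)(8.2977)] / 50.6384908 = -26.53491858 / 50.6384908 = -0.524
  phi_hat_2 = [gamma(0) gamma(2) - gamma(1)^2] / det = [(11.3143)(8.2977) - (-8.7963)^2] / 50.6384908 = 16.50777342 / 50.6384908 = 0.326
So phi_hat = [-0.5240, 0.3260].
Therefore phi_hat_2 = 0.3260.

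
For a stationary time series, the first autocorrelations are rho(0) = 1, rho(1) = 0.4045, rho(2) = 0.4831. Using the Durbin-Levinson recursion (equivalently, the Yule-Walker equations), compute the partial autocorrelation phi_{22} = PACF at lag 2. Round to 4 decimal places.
\phi_{22} = 0.3820

The PACF at lag k is phi_{kk}, the last component of the solution
to the Yule-Walker system G_k phi = r_k where
  (G_k)_{ij} = rho(|i - j|), (r_k)_i = rho(i), i,j = 1..k.
Equivalently, Durbin-Levinson gives phi_{kk} iteratively:
  phi_{11} = rho(1)
  phi_{kk} = [rho(k) - sum_{j=1..k-1} phi_{k-1,j} rho(k-j)]
            / [1 - sum_{j=1..k-1} phi_{k-1,j} rho(j)],
  phi_{k,j} = phi_{k-1,j} - phi_{kk} phi_{k-1,k-j},  j = 1..k-1.
Step k = 1:
  phi_11 = rho(1) = 0.4045.
Step k = 2:
  phi_22 = [rho(2) - phi_11 rho(1)] / [1 - phi_11 rho(1)] = [0.4831 - (0.4045)(0.4045)] / [1 - (0.4045)(0.4045)]
         = 0.31947975 / 0.83637975 = 0.382.
Therefore phi_{22} = 0.3820.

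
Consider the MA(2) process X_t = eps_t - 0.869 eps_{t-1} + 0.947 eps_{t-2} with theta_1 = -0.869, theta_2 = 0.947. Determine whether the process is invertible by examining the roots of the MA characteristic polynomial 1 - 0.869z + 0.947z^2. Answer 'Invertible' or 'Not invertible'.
\text{Invertible}

The MA(q) characteristic polynomial is P(z) = 1 - 0.869z + 0.947z^2.
Invertibility requires all roots to lie outside the unit circle, i.e. |z| > 1 for every root.
Set 1 + (-0.869) z + (0.947) z^2 = 0, i.e. a z^2 + b z + c = 0 with a = 0.947, b = -0.869, c = 1.
Discriminant D = b^2 - 4ac = (-0.869)^2 - 4*(0.947)*1 = 0.755161 - (3.788) = -3.032839.
D < 0, so the roots are the complex-conjugate pair z = (-b +/- i sqrt(-D)) / (2a) = 0.4588 +/- 0.9195i.
For a conjugate pair |z|^2 = z * conj(z) = (product of roots) = c/a = 1/(0.947) = 1.055966, so |z| = sqrt(1.055966) = 1.0276 for both roots.
Moduli of all roots: 1.0276, 1.0276.
All moduli strictly greater than 1? Yes.
Verdict: Invertible.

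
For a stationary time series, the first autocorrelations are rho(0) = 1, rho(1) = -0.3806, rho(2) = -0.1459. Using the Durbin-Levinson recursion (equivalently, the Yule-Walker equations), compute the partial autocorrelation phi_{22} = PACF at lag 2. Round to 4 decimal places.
\phi_{22} = -0.3400

The PACF at lag k is phi_{kk}, the last component of the solution
to the Yule-Walker system G_k phi = r_k where
  (G_k)_{ij} = rho(|i - j|), (r_k)_i = rho(i), i,j = 1..k.
Equivalently, Durbin-Levinson gives phi_{kk} iteratively:
  phi_{11} = rho(1)
  phi_{kk} = [rho(k) - sum_{j=1..k-1} phi_{k-1,j} rho(k-j)]
            / [1 - sum_{j=1..k-1} phi_{k-1,j} rho(j)],
  phi_{k,j} = phi_{k-1,j} - phi_{kk} phi_{k-1,k-j},  j = 1..k-1.
Step k = 1:
  phi_11 = rho(1) = -0.3806.
Step k = 2:
  phi_22 = [rho(2) - phi_11 rho(1)] / [1 - phi_11 rho(1)] = [-0.1459 - (-0.3806)(-0.3806)] / [1 - (-0.3806)(-0.3806)]
         = -0.29075636 / 0.85514364 = -0.34.
Therefore phi_{22} = -0.3400.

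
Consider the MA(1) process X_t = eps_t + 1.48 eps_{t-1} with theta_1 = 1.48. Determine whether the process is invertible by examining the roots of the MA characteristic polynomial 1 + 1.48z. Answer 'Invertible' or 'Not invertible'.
\text{Not invertible}

The MA(q) characteristic polynomial is P(z) = 1 + 1.48z.
Invertibility requires all roots to lie outside the unit circle, i.e. |z| > 1 for every root.
This is linear in z: 1 + (1.48) z = 0  =>  z = -1/(1.48) = -0.675676,  |z| = 0.675676.
Moduli of all roots: 0.6757.
All moduli strictly greater than 1? No.
Verdict: Not invertible.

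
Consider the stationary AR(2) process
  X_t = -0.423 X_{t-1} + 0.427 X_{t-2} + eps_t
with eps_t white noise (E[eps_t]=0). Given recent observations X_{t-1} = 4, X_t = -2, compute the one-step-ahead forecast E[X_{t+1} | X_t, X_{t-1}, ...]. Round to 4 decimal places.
E[X_{t+1} \mid \mathcal F_t] = 2.5540

For an AR(p) model X_t = c + sum_i phi_i X_{t-i} + eps_t, the
one-step-ahead conditional mean is
  E[X_{t+1} | X_t, ...] = c + sum_i phi_i X_{t+1-i}.
Substitute known values:
  E[X_{t+1} | ...] = (-0.423) * (-2) + (0.427) * (4)
                   = 2.5540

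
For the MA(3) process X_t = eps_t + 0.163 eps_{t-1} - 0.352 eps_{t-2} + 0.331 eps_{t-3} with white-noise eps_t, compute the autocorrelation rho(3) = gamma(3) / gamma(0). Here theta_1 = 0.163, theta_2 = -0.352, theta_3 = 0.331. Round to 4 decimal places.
\rho(3) = 0.2627

For an MA(q) process with theta_0 = 1, the autocovariance is
  gamma(k) = sigma^2 * sum_{i=0..q-k} theta_i * theta_{i+k},
and rho(k) = gamma(k) / gamma(0). Sigma^2 cancels.
  numerator   = (1)*(0.331) = 0.331.
  denominator = (1)^2 + (0.163)^2 + (-0.352)^2 + (0.331)^2 = 1.260034.
  rho(3) = 0.331 / 1.260034 = 0.2627.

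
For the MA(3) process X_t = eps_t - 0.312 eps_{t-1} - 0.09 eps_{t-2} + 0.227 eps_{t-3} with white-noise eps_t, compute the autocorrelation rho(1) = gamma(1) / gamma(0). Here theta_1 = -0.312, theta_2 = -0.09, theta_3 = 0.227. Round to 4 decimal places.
\rho(1) = -0.2631

For an MA(q) process with theta_0 = 1, the autocovariance is
  gamma(k) = sigma^2 * sum_{i=0..q-k} theta_i * theta_{i+k},
and rho(k) = gamma(k) / gamma(0). Sigma^2 cancels.
  numerator   = (1)*(-0.312) + (-0.312)*(-0.09) + (-0.09)*(0.227) = -0.30435.
  denominator = (1)^2 + (-0.312)^2 + (-0.09)^2 + (0.227)^2 = 1.156973.
  rho(1) = -0.30435 / 1.156973 = -0.2631.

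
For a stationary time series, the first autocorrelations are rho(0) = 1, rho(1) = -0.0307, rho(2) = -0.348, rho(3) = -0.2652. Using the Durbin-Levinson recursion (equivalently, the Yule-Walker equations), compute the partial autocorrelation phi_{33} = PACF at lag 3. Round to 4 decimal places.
\phi_{33} = -0.3310

The PACF at lag k is phi_{kk}, the last component of the solution
to the Yule-Walker system G_k phi = r_k where
  (G_k)_{ij} = rho(|i - j|), (r_k)_i = rho(i), i,j = 1..k.
Equivalently, Durbin-Levinson gives phi_{kk} iteratively:
  phi_{11} = rho(1)
  phi_{kk} = [rho(k) - sum_{j=1..k-1} phi_{k-1,j} rho(k-j)]
            / [1 - sum_{j=1..k-1} phi_{k-1,j} rho(j)],
  phi_{k,j} = phi_{k-1,j} - phi_{kk} phi_{k-1,k-j},  j = 1..k-1.
Step k = 1:
  phi_11 = rho(1) = -0.0307.
Step k = 2:
  phi_22 = [rho(2) - phi_11 rho(1)] / [1 - phi_11 rho(1)] = [-0.348 - (-0.0307)(-0.0307)] / [1 - (-0.0307)(-0.0307)]
         = -0.34894249 / 0.99905751 = -0.349272.
  Update: phi_21 = phi_11 - phi_22 phi_11 = -0.0307 - (-0.349272)(-0.0307) = -0.041423.
Step k = 3:
  phi_33 = [rho(3) - phi_21 rho(2) - phi_22 rho(1)] / [1 - phi_21 rho(1) - phi_22 rho(2)]
    numerator   = -0.2652 - (-0.041423)(-0.348) - (-0.349272)(-0.0307) = -0.29033772
    denominator = 1 - (-0.041423)(-0.0307) - (-0.349272)(-0.348) = 0.87718178
  phi_33 = -0.29033772 / 0.87718178 = -0.331.
Therefore phi_{33} = -0.3310.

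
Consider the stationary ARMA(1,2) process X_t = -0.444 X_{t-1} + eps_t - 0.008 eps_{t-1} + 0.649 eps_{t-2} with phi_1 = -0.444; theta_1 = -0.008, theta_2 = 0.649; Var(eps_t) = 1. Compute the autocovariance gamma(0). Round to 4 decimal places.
\gamma(0) = 2.1035

Multiply the model equation by X_{t-k} and take expectations. With theta_0 = psi_0 = 1 and psi_j the MA(infinity) weights, this gives
  gamma(k) - sum_i phi_i gamma(k-i) = c_k,
  c_k = sigma^2 * sum_{j=k..q} theta_j psi_{j-k}   (c_k = 0 for k > q),
using gamma(-m) = gamma(m).
psi-weights needed (psi_j = theta_j + sum_i phi_i psi_{j-i}):
  psi_1 = theta_1 + phi_1 = -0.008 + (-0.444) = -0.452
  psi_2 = theta_2 + phi_1 psi_1 = 0.649 + (-0.444)(-0.452) = 0.849688
Right-hand sides:
  c_0 = sigma^2 (1 + theta_1 psi_1 + theta_2 psi_2) = 1 * (1 + (-0.008)(-0.452) + (0.649)(0.849688)) = 1 * 1.555064 = 1.555064
  c_1 = sigma^2 (theta_1 + theta_2 psi_1) = 1 * (-0.008 + (0.649)(-0.452)) = -0.301348
  c_2 = sigma^2 theta_2 = 1 * (0.649) = 0.649
Equations for k = 0 and k = 1 (AR order 1):
  gamma(0) = phi_1 gamma(1) + c_0
  gamma(1) = phi_1 gamma(0) + c_1
Substituting the second into the first: gamma(0) (1 - phi_1^2) = c_0 + phi_1 c_1, so
  gamma(0) = (c_0 + phi_1 c_1) / (1 - phi_1^2) = (1.555064 + (-0.444)(-0.301348)) / (1 - (-0.444)^2) = 1.688862 / 0.802864 = 2.103547.
Therefore gamma(0) = 2.1035 (to 4 decimal places).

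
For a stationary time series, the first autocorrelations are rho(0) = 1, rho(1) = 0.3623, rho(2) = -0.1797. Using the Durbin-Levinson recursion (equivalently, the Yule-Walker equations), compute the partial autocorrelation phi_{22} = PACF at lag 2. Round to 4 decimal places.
\phi_{22} = -0.3579

The PACF at lag k is phi_{kk}, the last component of the solution
to the Yule-Walker system G_k phi = r_k where
  (G_k)_{ij} = rho(|i - j|), (r_k)_i = rho(i), i,j = 1..k.
Equivalently, Durbin-Levinson gives phi_{kk} iteratively:
  phi_{11} = rho(1)
  phi_{kk} = [rho(k) - sum_{j=1..k-1} phi_{k-1,j} rho(k-j)]
            / [1 - sum_{j=1..k-1} phi_{k-1,j} rho(j)],
  phi_{k,j} = phi_{k-1,j} - phi_{kk} phi_{k-1,k-j},  j = 1..k-1.
Step k = 1:
  phi_11 = rho(1) = 0.3623.
Step k = 2:
  phi_22 = [rho(2) - phi_11 rho(1)] / [1 - phi_11 rho(1)] = [-0.1797 - (0.3623)(0.3623)] / [1 - (0.3623)(0.3623)]
         = -0.31096129 / 0.86873871 = -0.3579.
Therefore phi_{22} = -0.3579.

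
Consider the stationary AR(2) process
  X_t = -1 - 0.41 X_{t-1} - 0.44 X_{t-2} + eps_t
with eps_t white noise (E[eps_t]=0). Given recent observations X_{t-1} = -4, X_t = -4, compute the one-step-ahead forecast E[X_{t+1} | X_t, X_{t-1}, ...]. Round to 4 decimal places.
E[X_{t+1} \mid \mathcal F_t] = 2.4000

For an AR(p) model X_t = c + sum_i phi_i X_{t-i} + eps_t, the
one-step-ahead conditional mean is
  E[X_{t+1} | X_t, ...] = c + sum_i phi_i X_{t+1-i}.
Substitute known values:
  E[X_{t+1} | ...] = -1 + (-0.41) * (-4) + (-0.44) * (-4)
                   = 2.4000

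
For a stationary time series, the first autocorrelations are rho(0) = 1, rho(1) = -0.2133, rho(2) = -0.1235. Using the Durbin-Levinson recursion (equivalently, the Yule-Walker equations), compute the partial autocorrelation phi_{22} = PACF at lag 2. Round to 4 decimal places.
\phi_{22} = -0.1771

The PACF at lag k is phi_{kk}, the last component of the solution
to the Yule-Walker system G_k phi = r_k where
  (G_k)_{ij} = rho(|i - j|), (r_k)_i = rho(i), i,j = 1..k.
Equivalently, Durbin-Levinson gives phi_{kk} iteratively:
  phi_{11} = rho(1)
  phi_{kk} = [rho(k) - sum_{j=1..k-1} phi_{k-1,j} rho(k-j)]
            / [1 - sum_{j=1..k-1} phi_{k-1,j} rho(j)],
  phi_{k,j} = phi_{k-1,j} - phi_{kk} phi_{k-1,k-j},  j = 1..k-1.
Step k = 1:
  phi_11 = rho(1) = -0.2133.
Step k = 2:
  phi_22 = [rho(2) - phi_11 rho(1)] / [1 - phi_11 rho(1)] = [-0.1235 - (-0.2133)(-0.2133)] / [1 - (-0.2133)(-0.2133)]
         = -0.16899689 / 0.95450311 = -0.1771.
Therefore phi_{22} = -0.1771.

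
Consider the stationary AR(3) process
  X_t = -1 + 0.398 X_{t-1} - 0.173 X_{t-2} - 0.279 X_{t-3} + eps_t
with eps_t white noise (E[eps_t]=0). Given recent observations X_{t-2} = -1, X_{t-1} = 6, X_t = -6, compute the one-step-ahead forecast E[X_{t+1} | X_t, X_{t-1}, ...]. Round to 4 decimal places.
E[X_{t+1} \mid \mathcal F_t] = -4.1470

For an AR(p) model X_t = c + sum_i phi_i X_{t-i} + eps_t, the
one-step-ahead conditional mean is
  E[X_{t+1} | X_t, ...] = c + sum_i phi_i X_{t+1-i}.
Substitute known values:
  E[X_{t+1} | ...] = -1 + (0.398) * (-6) + (-0.173) * (6) + (-0.279) * (-1)
                   = -4.1470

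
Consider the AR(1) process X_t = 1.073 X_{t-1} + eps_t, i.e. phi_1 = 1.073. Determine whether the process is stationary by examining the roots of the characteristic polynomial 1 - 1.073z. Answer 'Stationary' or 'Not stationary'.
\text{Not stationary}

The AR(p) characteristic polynomial is P(z) = 1 - 1.073z.
Stationarity requires all roots to lie outside the unit circle, i.e. |z| > 1 for every root.
This is linear in z: 1 + (-1.073) z = 0  =>  z = -1/(-1.073) = 0.931966,  |z| = 0.931966.
Moduli of all roots: 0.9320.
All moduli strictly greater than 1? No.
Verdict: Not stationary.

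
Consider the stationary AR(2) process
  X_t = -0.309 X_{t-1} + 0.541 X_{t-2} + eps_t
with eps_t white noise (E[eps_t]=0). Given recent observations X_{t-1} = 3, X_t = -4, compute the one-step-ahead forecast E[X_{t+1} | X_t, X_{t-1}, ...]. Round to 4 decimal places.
E[X_{t+1} \mid \mathcal F_t] = 2.8590

For an AR(p) model X_t = c + sum_i phi_i X_{t-i} + eps_t, the
one-step-ahead conditional mean is
  E[X_{t+1} | X_t, ...] = c + sum_i phi_i X_{t+1-i}.
Substitute known values:
  E[X_{t+1} | ...] = (-0.309) * (-4) + (0.541) * (3)
                   = 2.8590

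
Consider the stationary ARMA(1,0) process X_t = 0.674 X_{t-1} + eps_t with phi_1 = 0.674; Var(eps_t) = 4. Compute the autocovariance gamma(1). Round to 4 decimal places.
\gamma(1) = 4.9402

Multiply the model equation by X_{t-k} and take expectations. With theta_0 = psi_0 = 1 and psi_j the MA(infinity) weights, this gives
  gamma(k) - sum_i phi_i gamma(k-i) = c_k,
  c_k = sigma^2 * sum_{j=k..q} theta_j psi_{j-k}   (c_k = 0 for k > q),
using gamma(-m) = gamma(m).
Pure AR (q = 0): c_0 = sigma^2 = 4, c_k = 0 for k >= 1.
Equations for k = 0 and k = 1 (AR order 1):
  gamma(0) = phi_1 gamma(1) + c_0
  gamma(1) = phi_1 gamma(0) + c_1
Substituting the second into the first: gamma(0) (1 - phi_1^2) = c_0 + phi_1 c_1, so
  gamma(0) = c_0 / (1 - phi_1^2) = 4 / (1 - (0.674)^2) = 4 / 0.545724 = 7.329712.
  gamma(1) = phi_1 gamma(0) = (0.674)(7.329712) = 4.940226.
Therefore gamma(1) = 4.9402 (to 4 decimal places).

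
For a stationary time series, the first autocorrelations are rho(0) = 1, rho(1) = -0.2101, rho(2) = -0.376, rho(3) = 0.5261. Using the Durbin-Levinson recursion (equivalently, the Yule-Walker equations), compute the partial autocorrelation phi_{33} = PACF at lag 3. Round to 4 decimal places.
\phi_{33} = 0.4150

The PACF at lag k is phi_{kk}, the last component of the solution
to the Yule-Walker system G_k phi = r_k where
  (G_k)_{ij} = rho(|i - j|), (r_k)_i = rho(i), i,j = 1..k.
Equivalently, Durbin-Levinson gives phi_{kk} iteratively:
  phi_{11} = rho(1)
  phi_{kk} = [rho(k) - sum_{j=1..k-1} phi_{k-1,j} rho(k-j)]
            / [1 - sum_{j=1..k-1} phi_{k-1,j} rho(j)],
  phi_{k,j} = phi_{k-1,j} - phi_{kk} phi_{k-1,k-j},  j = 1..k-1.
Step k = 1:
  phi_11 = rho(1) = -0.2101.
Step k = 2:
  phi_22 = [rho(2) - phi_11 rho(1)] / [1 - phi_11 rho(1)] = [-0.376 - (-0.2101)(-0.2101)] / [1 - (-0.2101)(-0.2101)]
         = -0.42014201 / 0.95585799 = -0.439544.
  Update: phi_21 = phi_11 - phi_22 phi_11 = -0.2101 - (-0.439544)(-0.2101) = -0.302448.
Step k = 3:
  phi_33 = [rho(3) - phi_21 rho(2) - phi_22 rho(1)] / [1 - phi_21 rho(1) - phi_22 rho(2)]
    numerator   = 0.5261 - (-0.302448)(-0.376) - (-0.439544)(-0.2101) = 0.32003117
    denominator = 1 - (-0.302448)(-0.2101) - (-0.439544)(-0.376) = 0.77118693
  phi_33 = 0.32003117 / 0.77118693 = 0.415.
Therefore phi_{33} = 0.4150.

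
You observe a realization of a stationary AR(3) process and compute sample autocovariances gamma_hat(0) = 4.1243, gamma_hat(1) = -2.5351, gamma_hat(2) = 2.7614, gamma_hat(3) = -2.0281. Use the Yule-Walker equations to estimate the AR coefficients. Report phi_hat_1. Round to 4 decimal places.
\hat\phi_{1} = -0.3410

The Yule-Walker equations for an AR(p) process read, in matrix form,
  Gamma_p phi = r_p,   with   (Gamma_p)_{ij} = gamma(|i - j|),
                       (r_p)_i = gamma(i),   i,j = 1..p.
Substitute the sample gammas (Toeplitz matrix and right-hand side of size 3):
  Gamma_p = [[4.1243, -2.5351, 2.7614], [-2.5351, 4.1243, -2.5351], [2.7614, -2.5351, 4.1243]]
  r_p     = [-2.5351, 2.7614, -2.0281]
Written out (R1..R3):
  (R1) 4.1243 phi_1 - 2.5351 phi_2 + 2.7614 phi_3 = -2.5351
  (R2) -2.5351 phi_1 + 4.1243 phi_2 - 2.5351 phi_3 = 2.7614
  (R3) 2.7614 phi_1 - 2.5351 phi_2 + 4.1243 phi_3 = -2.0281
Gaussian elimination:
  R2 <- R2 - (-2.5351/4.1243) R1 = R2 - (-0.614674) R1:  2.56604 phi_2 - 0.837739 phi_3 = 1.20314
  R3 <- R3 - (2.7614/4.1243) R1 = R3 - (0.669544) R1:  -0.837739 phi_2 + 2.275421 phi_3 = -0.330739
  R3 <- R3 - (-0.837739/2.56604) R2 = R3 - (-0.326472) R2:  2.001923 phi_3 = 0.062052
Back-substitution:
  phi_hat_3 = 0.062052 / 2.001923 = 0.030996
  phi_hat_2 = (1.20314 - (-0.837739)(0.030996)) / 2.56604 = 0.47899
  phi_hat_1 = (-2.5351 - (-2.5351)(0.47899) - (2.7614)(0.030996)) / 4.1243 = -0.341005
So phi_hat = [-0.3410, 0.4790, 0.0310].
Therefore phi_hat_1 = -0.3410.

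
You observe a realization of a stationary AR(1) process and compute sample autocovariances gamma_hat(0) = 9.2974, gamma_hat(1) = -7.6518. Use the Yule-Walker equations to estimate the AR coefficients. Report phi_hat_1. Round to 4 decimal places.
\hat\phi_{1} = -0.8230

The Yule-Walker equations for an AR(p) process read, in matrix form,
  Gamma_p phi = r_p,   with   (Gamma_p)_{ij} = gamma(|i - j|),
                       (r_p)_i = gamma(i),   i,j = 1..p.
Substitute the sample gammas (Toeplitz matrix and right-hand side of size 1):
  Gamma_p = [[9.2974]]
  r_p     = [-7.6518]
With p = 1 this is the single equation gamma(0) phi_1 = gamma(1):
  phi_hat_1 = gamma(1) / gamma(0) = -7.6518 / 9.2974 = -0.8230.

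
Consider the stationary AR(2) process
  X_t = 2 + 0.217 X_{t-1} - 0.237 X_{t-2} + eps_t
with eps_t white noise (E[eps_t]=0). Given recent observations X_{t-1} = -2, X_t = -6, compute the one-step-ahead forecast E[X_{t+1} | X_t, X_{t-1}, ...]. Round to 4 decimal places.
E[X_{t+1} \mid \mathcal F_t] = 1.1720

For an AR(p) model X_t = c + sum_i phi_i X_{t-i} + eps_t, the
one-step-ahead conditional mean is
  E[X_{t+1} | X_t, ...] = c + sum_i phi_i X_{t+1-i}.
Substitute known values:
  E[X_{t+1} | ...] = 2 + (0.217) * (-6) + (-0.237) * (-2)
                   = 1.1720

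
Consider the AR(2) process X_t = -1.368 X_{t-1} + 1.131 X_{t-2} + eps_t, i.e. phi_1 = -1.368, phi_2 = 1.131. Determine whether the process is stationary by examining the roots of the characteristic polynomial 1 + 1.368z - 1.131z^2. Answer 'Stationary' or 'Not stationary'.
\text{Not stationary}

The AR(p) characteristic polynomial is P(z) = 1 + 1.368z - 1.131z^2.
Stationarity requires all roots to lie outside the unit circle, i.e. |z| > 1 for every root.
Set 1 + (1.368) z + (-1.131) z^2 = 0, i.e. a z^2 + b z + c = 0 with a = -1.131, b = 1.368, c = 1.
Discriminant D = b^2 - 4ac = (1.368)^2 - 4*(-1.131)*1 = 1.871424 - (-4.524) = 6.395424.
D >= 0, so the roots are real: z = (-b +/- sqrt(D)) / (2a) = (-1.368 +/- 2.528918) / (-2.262).
  z_1 = (-1.368 + 2.528918) / (-2.262) = -0.5132,   |z_1| = 0.5132.
  z_2 = (-1.368 - 2.528918) / (-2.262) = 1.7228,   |z_2| = 1.7228.
Moduli of all roots: 0.5132, 1.7228.
All moduli strictly greater than 1? No.
Verdict: Not stationary.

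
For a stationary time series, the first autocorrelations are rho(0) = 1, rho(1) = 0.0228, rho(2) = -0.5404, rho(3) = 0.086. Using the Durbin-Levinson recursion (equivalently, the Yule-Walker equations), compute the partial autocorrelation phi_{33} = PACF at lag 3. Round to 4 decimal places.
\phi_{33} = 0.1660

The PACF at lag k is phi_{kk}, the last component of the solution
to the Yule-Walker system G_k phi = r_k where
  (G_k)_{ij} = rho(|i - j|), (r_k)_i = rho(i), i,j = 1..k.
Equivalently, Durbin-Levinson gives phi_{kk} iteratively:
  phi_{11} = rho(1)
  phi_{kk} = [rho(k) - sum_{j=1..k-1} phi_{k-1,j} rho(k-j)]
            / [1 - sum_{j=1..k-1} phi_{k-1,j} rho(j)],
  phi_{k,j} = phi_{k-1,j} - phi_{kk} phi_{k-1,k-j},  j = 1..k-1.
Step k = 1:
  phi_11 = rho(1) = 0.0228.
Step k = 2:
  phi_22 = [rho(2) - phi_11 rho(1)] / [1 - phi_11 rho(1)] = [-0.5404 - (0.0228)(0.0228)] / [1 - (0.0228)(0.0228)]
         = -0.54091984 / 0.99948016 = -0.541201.
  Update: phi_21 = phi_11 - phi_22 phi_11 = 0.0228 - (-0.541201)(0.0228) = 0.035139.
Step k = 3:
  phi_33 = [rho(3) - phi_21 rho(2) - phi_22 rho(1)] / [1 - phi_21 rho(1) - phi_22 rho(2)]
    numerator   = 0.086 - (0.035139)(-0.5404) - (-0.541201)(0.0228) = 0.11732871
    denominator = 1 - (0.035139)(0.0228) - (-0.541201)(-0.5404) = 0.70673371
  phi_33 = 0.11732871 / 0.70673371 = 0.166.
Therefore phi_{33} = 0.1660.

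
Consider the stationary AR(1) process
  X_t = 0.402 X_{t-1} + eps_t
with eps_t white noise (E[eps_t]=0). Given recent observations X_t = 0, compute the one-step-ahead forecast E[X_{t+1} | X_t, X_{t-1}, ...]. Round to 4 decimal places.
E[X_{t+1} \mid \mathcal F_t] = 0.0000

For an AR(p) model X_t = c + sum_i phi_i X_{t-i} + eps_t, the
one-step-ahead conditional mean is
  E[X_{t+1} | X_t, ...] = c + sum_i phi_i X_{t+1-i}.
Substitute known values:
  E[X_{t+1} | ...] = (0.402) * (0)
                   = 0.0000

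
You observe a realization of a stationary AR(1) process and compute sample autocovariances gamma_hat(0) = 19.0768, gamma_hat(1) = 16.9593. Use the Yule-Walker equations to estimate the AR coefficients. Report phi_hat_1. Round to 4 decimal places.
\hat\phi_{1} = 0.8890

The Yule-Walker equations for an AR(p) process read, in matrix form,
  Gamma_p phi = r_p,   with   (Gamma_p)_{ij} = gamma(|i - j|),
                       (r_p)_i = gamma(i),   i,j = 1..p.
Substitute the sample gammas (Toeplitz matrix and right-hand side of size 1):
  Gamma_p = [[19.0768]]
  r_p     = [16.9593]
With p = 1 this is the single equation gamma(0) phi_1 = gamma(1):
  phi_hat_1 = gamma(1) / gamma(0) = 16.9593 / 19.0768 = 0.8890.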